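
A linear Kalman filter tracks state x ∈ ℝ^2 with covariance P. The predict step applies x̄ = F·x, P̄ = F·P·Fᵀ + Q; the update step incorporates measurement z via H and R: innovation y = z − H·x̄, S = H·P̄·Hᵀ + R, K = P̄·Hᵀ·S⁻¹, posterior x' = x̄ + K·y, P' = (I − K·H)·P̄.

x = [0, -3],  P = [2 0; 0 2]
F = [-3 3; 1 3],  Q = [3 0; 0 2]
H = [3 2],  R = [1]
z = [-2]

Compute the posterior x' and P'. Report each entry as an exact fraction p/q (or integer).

x' = [807/584, -227/73]
P' = [2895/584 -534/73; -534/73 806/73]

x̄ = F·x = [-9, -9]
P̄ = F·P·Fᵀ + Q = [39 12; 12 22]
y = z − H·x̄ = [43]
S = H·P̄·Hᵀ + R = [584]
K = P̄·Hᵀ·S⁻¹ = [141/584; 10/73]
x' = x̄ + K·y = [807/584, -227/73]
P' = (I − K·H)·P̄ = [2895/584 -534/73; -534/73 806/73]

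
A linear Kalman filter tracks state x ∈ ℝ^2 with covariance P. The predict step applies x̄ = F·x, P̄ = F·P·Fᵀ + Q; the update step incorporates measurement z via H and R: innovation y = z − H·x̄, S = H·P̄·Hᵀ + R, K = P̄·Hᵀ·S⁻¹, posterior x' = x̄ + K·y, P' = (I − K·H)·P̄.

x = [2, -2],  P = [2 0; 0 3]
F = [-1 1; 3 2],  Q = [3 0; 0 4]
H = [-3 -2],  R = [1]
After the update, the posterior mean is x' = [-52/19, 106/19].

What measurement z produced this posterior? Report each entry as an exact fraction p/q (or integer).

z = [-3]

x̄ = F·x = [-4, 2]
P̄ = F·P·Fᵀ + Q = [8 0; 0 34]
S = H·P̄·Hᵀ + R = [209]
K = P̄·Hᵀ·S⁻¹ = [-24/209; -68/209]
x' − x̄ = [24/19, 68/19] = K·y
y = (KᵀK)⁻¹·Kᵀ·(x' − x̄) = [-11]
z = y + H·x̄ = [-11] + [8] = [-3]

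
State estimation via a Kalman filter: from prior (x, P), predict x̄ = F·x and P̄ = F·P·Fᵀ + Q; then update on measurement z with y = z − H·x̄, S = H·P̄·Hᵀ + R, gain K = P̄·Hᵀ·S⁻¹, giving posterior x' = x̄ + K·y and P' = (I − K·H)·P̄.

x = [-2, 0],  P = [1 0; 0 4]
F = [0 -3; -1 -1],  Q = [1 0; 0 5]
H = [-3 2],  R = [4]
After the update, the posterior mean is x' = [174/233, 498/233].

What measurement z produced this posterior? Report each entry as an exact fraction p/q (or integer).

x̄ = F·x = [0, 2]
P̄ = F·P·Fᵀ + Q = [37 12; 12 10]
S = H·P̄·Hᵀ + R = [233]
K = P̄·Hᵀ·S⁻¹ = [-87/233; -16/233]
x' − x̄ = [174/233, 32/233] = K·y
y = (KᵀK)⁻¹·Kᵀ·(x' − x̄) = [-2]
z = y + H·x̄ = [-2] + [4] = [2]

z = [2]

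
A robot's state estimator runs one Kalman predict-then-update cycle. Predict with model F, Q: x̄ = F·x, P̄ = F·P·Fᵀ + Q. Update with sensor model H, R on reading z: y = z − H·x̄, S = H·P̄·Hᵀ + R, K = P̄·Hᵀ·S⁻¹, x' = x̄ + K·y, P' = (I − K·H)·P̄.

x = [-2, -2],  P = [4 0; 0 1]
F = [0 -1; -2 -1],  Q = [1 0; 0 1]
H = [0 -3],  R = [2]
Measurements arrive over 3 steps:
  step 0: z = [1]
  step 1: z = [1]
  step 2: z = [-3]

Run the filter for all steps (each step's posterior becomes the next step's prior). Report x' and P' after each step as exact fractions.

step 0: x̄ = F·x = [2, 6]
step 0: P̄ = F·P·Fᵀ + Q = [2 1; 1 18]
step 0: y = z − H·x̄ = [19]
step 0: S = H·P̄·Hᵀ + R = [164]
step 0: K = P̄·Hᵀ·S⁻¹ = [-3/164; -27/82]
step 0: x' = x̄ + K·y = [271/164, -21/82]
step 0: P' = (I − K·H)·P̄ = [319/164 1/82; 1/82 9/41]
step 1: x̄ = F·x = [21/82, -125/41]
step 1: P̄ = F·P·Fᵀ + Q = [50/41 10/41; 10/41 371/41]
step 1: y = z − H·x̄ = [-334/41]
step 1: S = H·P̄·Hᵀ + R = [3421/41]
step 1: K = P̄·Hᵀ·S⁻¹ = [-30/3421; -1113/3421]
step 1: x' = x̄ + K·y = [2241/6842, -1363/3421]
step 1: P' = (I − K·H)·P̄ = [4150/3421 20/3421; 20/3421 742/3421]
step 2: x̄ = F·x = [1363/3421, -878/3421]
step 2: P̄ = F·P·Fᵀ + Q = [4163/3421 782/3421; 782/3421 20843/3421]
step 2: y = z − H·x̄ = [-12897/3421]
step 2: S = H·P̄·Hᵀ + R = [194429/3421]
step 2: K = P̄·Hᵀ·S⁻¹ = [-138/11437; -62529/194429]
step 2: x' = x̄ + K·y = [5077/11437, 185831/194429]
step 2: P' = (I − K·H)·P̄ = [13823/11437 92/11437; 92/11437 41686/194429]

step 0: x' = [271/164, -21/82], P' = [319/164 1/82; 1/82 9/41]
step 1: x' = [2241/6842, -1363/3421], P' = [4150/3421 20/3421; 20/3421 742/3421]
step 2: x' = [5077/11437, 185831/194429], P' = [13823/11437 92/11437; 92/11437 41686/194429]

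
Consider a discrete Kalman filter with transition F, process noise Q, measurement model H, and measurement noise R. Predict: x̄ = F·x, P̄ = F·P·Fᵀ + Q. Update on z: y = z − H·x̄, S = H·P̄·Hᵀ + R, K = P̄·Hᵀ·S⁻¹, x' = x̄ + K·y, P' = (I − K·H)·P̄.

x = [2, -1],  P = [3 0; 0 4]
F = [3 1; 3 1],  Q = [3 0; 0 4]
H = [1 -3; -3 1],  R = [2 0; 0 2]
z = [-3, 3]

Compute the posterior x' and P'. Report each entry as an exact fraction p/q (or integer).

x' = [-327/478, 182/239]
P' = [1179/3824 359/1912; 359/1912 295/956]

x̄ = F·x = [5, 5]
P̄ = F·P·Fᵀ + Q = [34 31; 31 35]
y = z − H·x̄ = [7, 13]
S = H·P̄·Hᵀ + R = [165 103; 103 157]
K = P̄·Hᵀ·S⁻¹ = [-975/7648 -2819/7648; -1411/3824 -487/3824]
x' = x̄ + K·y = [-327/478, 182/239]
P' = (I − K·H)·P̄ = [1179/3824 359/1912; 359/1912 295/956]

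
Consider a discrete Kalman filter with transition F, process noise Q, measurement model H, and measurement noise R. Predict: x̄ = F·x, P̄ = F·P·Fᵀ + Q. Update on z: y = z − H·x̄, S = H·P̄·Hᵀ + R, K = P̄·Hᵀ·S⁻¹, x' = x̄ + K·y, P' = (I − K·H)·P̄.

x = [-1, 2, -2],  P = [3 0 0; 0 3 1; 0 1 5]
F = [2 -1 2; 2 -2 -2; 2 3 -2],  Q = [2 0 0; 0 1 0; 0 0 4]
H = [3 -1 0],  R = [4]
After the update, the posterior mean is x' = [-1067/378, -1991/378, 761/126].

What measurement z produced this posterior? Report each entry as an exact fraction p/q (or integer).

x̄ = F·x = [-8, -2, 8]
P̄ = F·P·Fᵀ + Q = [33 -4 -9; -4 53 12; -9 12 51]
S = H·P̄·Hᵀ + R = [378]
K = P̄·Hᵀ·S⁻¹ = [103/378; -65/378; -13/126]
x' − x̄ = [1957/378, -1235/378, -247/126] = K·y
y = (KᵀK)⁻¹·Kᵀ·(x' − x̄) = [19]
z = y + H·x̄ = [19] + [-22] = [-3]

z = [-3]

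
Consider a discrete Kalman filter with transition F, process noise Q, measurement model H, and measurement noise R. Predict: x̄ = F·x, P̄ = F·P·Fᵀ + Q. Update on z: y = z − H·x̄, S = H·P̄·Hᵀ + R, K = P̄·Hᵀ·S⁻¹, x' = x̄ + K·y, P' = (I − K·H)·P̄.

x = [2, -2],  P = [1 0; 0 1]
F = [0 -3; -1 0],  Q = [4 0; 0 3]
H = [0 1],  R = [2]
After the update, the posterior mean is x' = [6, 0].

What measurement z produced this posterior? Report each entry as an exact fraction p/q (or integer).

x̄ = F·x = [6, -2]
P̄ = F·P·Fᵀ + Q = [13 0; 0 4]
S = H·P̄·Hᵀ + R = [6]
K = P̄·Hᵀ·S⁻¹ = [0; 2/3]
x' − x̄ = [0, 2] = K·y
y = (KᵀK)⁻¹·Kᵀ·(x' − x̄) = [3]
z = y + H·x̄ = [3] + [-2] = [1]

z = [1]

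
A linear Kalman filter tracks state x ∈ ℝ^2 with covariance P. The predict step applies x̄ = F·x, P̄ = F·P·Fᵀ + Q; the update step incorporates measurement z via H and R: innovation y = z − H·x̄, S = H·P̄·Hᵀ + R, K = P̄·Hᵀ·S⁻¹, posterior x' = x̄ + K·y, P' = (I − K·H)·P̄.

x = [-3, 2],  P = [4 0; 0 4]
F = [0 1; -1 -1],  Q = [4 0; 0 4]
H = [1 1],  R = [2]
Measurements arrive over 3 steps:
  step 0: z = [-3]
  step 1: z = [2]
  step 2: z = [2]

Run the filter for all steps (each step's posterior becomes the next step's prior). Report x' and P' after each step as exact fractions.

step 0: x' = [2/7, -17/7], P' = [48/7 -44/7; -44/7 52/7]
step 1: x' = [-61/59, 163/59], P' = [304/59 -232/59; -232/59 264/59]
step 2: x' = [487/149, -208/149], P' = [644/149 -488/149; -488/149 1772/447]

step 0: x̄ = F·x = [2, 1]
step 0: P̄ = F·P·Fᵀ + Q = [8 -4; -4 12]
step 0: y = z − H·x̄ = [-6]
step 0: S = H·P̄·Hᵀ + R = [14]
step 0: K = P̄·Hᵀ·S⁻¹ = [2/7; 4/7]
step 0: x' = x̄ + K·y = [2/7, -17/7]
step 0: P' = (I − K·H)·P̄ = [48/7 -44/7; -44/7 52/7]
step 1: x̄ = F·x = [-17/7, 15/7]
step 1: P̄ = F·P·Fᵀ + Q = [80/7 -8/7; -8/7 40/7]
step 1: y = z − H·x̄ = [16/7]
step 1: S = H·P̄·Hᵀ + R = [118/7]
step 1: K = P̄·Hᵀ·S⁻¹ = [36/59; 16/59]
step 1: x' = x̄ + K·y = [-61/59, 163/59]
step 1: P' = (I − K·H)·P̄ = [304/59 -232/59; -232/59 264/59]
step 2: x̄ = F·x = [163/59, -102/59]
step 2: P̄ = F·P·Fᵀ + Q = [500/59 -32/59; -32/59 340/59]
step 2: y = z − H·x̄ = [57/59]
step 2: S = H·P̄·Hᵀ + R = [894/59]
step 2: K = P̄·Hᵀ·S⁻¹ = [78/149; 154/447]
step 2: x' = x̄ + K·y = [487/149, -208/149]
step 2: P' = (I − K·H)·P̄ = [644/149 -488/149; -488/149 1772/447]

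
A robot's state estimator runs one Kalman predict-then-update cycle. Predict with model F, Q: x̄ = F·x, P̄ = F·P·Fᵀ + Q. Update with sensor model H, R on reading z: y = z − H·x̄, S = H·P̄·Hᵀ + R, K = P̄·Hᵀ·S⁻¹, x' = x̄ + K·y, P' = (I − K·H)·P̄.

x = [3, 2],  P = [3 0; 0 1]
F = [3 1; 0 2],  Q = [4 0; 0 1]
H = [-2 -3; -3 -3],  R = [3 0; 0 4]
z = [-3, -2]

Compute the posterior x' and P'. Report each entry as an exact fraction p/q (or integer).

x' = [-2265/3311, 4903/3311]
P' = [10212/3311 -7932/3311; -7932/3311 6768/3311]

x̄ = F·x = [11, 4]
P̄ = F·P·Fᵀ + Q = [32 2; 2 5]
y = z − H·x̄ = [31, 43]
S = H·P̄·Hᵀ + R = [200 267; 267 373]
K = P̄·Hᵀ·S⁻¹ = [1124/3311 -1710/3311; -1480/3311 873/3311]
x' = x̄ + K·y = [-2265/3311, 4903/3311]
P' = (I − K·H)·P̄ = [10212/3311 -7932/3311; -7932/3311 6768/3311]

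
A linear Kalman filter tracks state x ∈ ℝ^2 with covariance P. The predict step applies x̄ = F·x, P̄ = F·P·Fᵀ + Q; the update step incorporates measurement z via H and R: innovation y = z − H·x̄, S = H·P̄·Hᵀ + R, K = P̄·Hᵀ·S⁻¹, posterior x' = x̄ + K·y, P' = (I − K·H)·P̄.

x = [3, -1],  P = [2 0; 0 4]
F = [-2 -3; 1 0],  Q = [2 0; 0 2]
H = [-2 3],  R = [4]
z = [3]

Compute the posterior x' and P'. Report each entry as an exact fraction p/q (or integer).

x̄ = F·x = [-3, 3]
P̄ = F·P·Fᵀ + Q = [46 -4; -4 4]
y = z − H·x̄ = [-12]
S = H·P̄·Hᵀ + R = [272]
K = P̄·Hᵀ·S⁻¹ = [-13/34; 5/68]
x' = x̄ + K·y = [27/17, 36/17]
P' = (I − K·H)·P̄ = [106/17 62/17; 62/17 43/17]

x' = [27/17, 36/17]
P' = [106/17 62/17; 62/17 43/17]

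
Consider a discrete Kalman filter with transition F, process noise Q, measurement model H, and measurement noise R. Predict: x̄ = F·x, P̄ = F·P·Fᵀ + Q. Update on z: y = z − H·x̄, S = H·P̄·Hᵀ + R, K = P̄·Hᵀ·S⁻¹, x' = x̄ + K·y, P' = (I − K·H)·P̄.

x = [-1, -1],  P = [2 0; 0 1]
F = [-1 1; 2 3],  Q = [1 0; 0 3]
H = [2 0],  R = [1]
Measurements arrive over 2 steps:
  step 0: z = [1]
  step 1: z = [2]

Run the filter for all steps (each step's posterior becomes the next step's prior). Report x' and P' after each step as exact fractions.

step 0: x̄ = F·x = [0, -5]
step 0: P̄ = F·P·Fᵀ + Q = [4 -1; -1 20]
step 0: y = z − H·x̄ = [1]
step 0: S = H·P̄·Hᵀ + R = [17]
step 0: K = P̄·Hᵀ·S⁻¹ = [8/17; -2/17]
step 0: x' = x̄ + K·y = [8/17, -87/17]
step 0: P' = (I − K·H)·P̄ = [4/17 -1/17; -1/17 336/17]
step 1: x̄ = F·x = [-95/17, -245/17]
step 1: P̄ = F·P·Fᵀ + Q = [359/17 1001/17; 1001/17 3079/17]
step 1: y = z − H·x̄ = [224/17]
step 1: S = H·P̄·Hᵀ + R = [1453/17]
step 1: K = P̄·Hᵀ·S⁻¹ = [718/1453; 2002/1453]
step 1: x' = x̄ + K·y = [1341/1453, 5439/1453]
step 1: P' = (I − K·H)·P̄ = [359/1453 1001/1453; 1001/1453 27399/1453]

step 0: x' = [8/17, -87/17], P' = [4/17 -1/17; -1/17 336/17]
step 1: x' = [1341/1453, 5439/1453], P' = [359/1453 1001/1453; 1001/1453 27399/1453]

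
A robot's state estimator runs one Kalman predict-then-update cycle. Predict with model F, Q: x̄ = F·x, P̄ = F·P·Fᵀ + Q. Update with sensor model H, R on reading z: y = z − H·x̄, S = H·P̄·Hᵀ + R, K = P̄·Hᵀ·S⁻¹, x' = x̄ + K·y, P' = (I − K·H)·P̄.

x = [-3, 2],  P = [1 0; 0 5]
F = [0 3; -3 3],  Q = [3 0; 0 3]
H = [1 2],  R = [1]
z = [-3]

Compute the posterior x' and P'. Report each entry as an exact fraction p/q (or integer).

x̄ = F·x = [6, 15]
P̄ = F·P·Fᵀ + Q = [48 45; 45 57]
y = z − H·x̄ = [-39]
S = H·P̄·Hᵀ + R = [457]
K = P̄·Hᵀ·S⁻¹ = [138/457; 159/457]
x' = x̄ + K·y = [-2640/457, 654/457]
P' = (I − K·H)·P̄ = [2892/457 -1377/457; -1377/457 768/457]

x' = [-2640/457, 654/457]
P' = [2892/457 -1377/457; -1377/457 768/457]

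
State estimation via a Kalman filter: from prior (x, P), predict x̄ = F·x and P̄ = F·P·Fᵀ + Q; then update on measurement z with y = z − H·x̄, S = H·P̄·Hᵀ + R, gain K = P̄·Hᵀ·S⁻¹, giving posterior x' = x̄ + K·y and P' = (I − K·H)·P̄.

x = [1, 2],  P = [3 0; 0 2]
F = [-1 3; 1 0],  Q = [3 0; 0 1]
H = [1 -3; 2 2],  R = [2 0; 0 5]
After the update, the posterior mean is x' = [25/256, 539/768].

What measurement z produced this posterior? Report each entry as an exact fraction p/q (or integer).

z = [-2, 1]

x̄ = F·x = [5, 1]
P̄ = F·P·Fᵀ + Q = [24 -3; -3 4]
S = H·P̄·Hᵀ + R = [80 36; 36 93]
K = P̄·Hᵀ·S⁻¹ = [519/2048 181/512; -489/2048 175/1536]
x' − x̄ = [-1255/256, -229/768] = K·y
y = (KᵀK)⁻¹·Kᵀ·(x' − x̄) = [-4, -11]
z = y + H·x̄ = [-4, -11] + [2, 12] = [-2, 1]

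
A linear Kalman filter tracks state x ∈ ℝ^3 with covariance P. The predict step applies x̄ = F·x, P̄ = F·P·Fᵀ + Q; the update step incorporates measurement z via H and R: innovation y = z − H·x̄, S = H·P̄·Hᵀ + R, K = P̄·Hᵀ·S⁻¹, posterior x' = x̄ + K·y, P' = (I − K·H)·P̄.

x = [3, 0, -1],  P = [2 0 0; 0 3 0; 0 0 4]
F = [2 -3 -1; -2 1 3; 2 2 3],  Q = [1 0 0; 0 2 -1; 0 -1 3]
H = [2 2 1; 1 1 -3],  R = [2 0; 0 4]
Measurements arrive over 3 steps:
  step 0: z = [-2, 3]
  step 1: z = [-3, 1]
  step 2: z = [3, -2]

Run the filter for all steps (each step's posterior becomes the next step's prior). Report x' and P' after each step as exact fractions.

step 0: x̄ = F·x = [7, -9, 3]
step 0: P̄ = F·P·Fᵀ + Q = [40 -29 -22; -29 49 33; -22 33 59]
step 0: y = z − H·x̄ = [-1, 14]
step 0: S = H·P̄·Hᵀ + R = [229 -170; -170 500]
step 0: K = P̄·Hᵀ·S⁻¹ = [1309/8560 17633/85600; 2307/8560 -5681/85600; 307/2140 -6061/21400]
step 0: x' = x̄ + K·y = [208243/21400, -218251/21400, -5931/5350]
step 0: P' = (I − K·H)·P̄ = [2066259/85600 -2044963/85600 -4103/21400; -2044963/85600 2061491/85600 3271/21400; -4103/21400 3271/21400 1951/5350]
step 1: x̄ = F·x = [1094963/21400, -705909/21400, -22797/5350]
step 1: P̄ = F·P·Fᵀ + Q = [51618979/85600 -31164997/85600 -79301/21400; -31164997/85600 19233971/85600 65243/21400; -79301/21400 65243/21400 40569/5350]
step 1: y = z − H·x̄ = [-18778/535, -320609/10700]
step 1: S = H·P̄·Hᵀ + R = [43359/107 192247/1070; 192247/1070 3761171/21400]
step 1: K = P̄·Hᵀ·S⁻¹ = [822027626/833297153 690560591/1666594306; -465927027/833297153 -455794993/1666594306; 113573613/833297153 -227075718/833297153]
step 1: x' = x̄ + K·y = [6877403699/1666594306, -8610549023/1666594306, -733134357/833297153]
step 1: P' = (I − K·H)·P̄ = [52717110735/1666594306 -50913314467/1666594306 -159741016/833297153; -50913314467/1666594306 49854128139/1666594306 127332274/833297153; -159741016/833297153 127332274/833297153 291964710/833297153]
step 2: x̄ = F·x = [41052723181/1666594306, -26764162563/1666594306, -170980365/36230311]
step 2: P̄ = F·P·Fᵀ + Q = [1275571808937/1666594306 -774591633089/1666594306 168245144/36230311; -774591633089/1666594306 478326154011/1666594306 -75061007/36230311; 168245144/36230311 -75061007/36230311 270777775/36230311]
step 2: y = z − H·x̄ = [-341570468/36230311, -896022600/36230311]
step 2: S = H·P̄·Hᵀ + R = [18517252925/36230311 7622384980/36230311; 7622384980/36230311 6473135892/36230311]
step 2: K = P̄·Hᵀ·S⁻¹ = [86830801108/85237940335 6903461227/17047588067; -251799464659/426189701675 -22542848243/85237940335; 58244051967/426189701675 -23186677286/85237940335]
step 2: x' = x̄ + K·y = [19658729293301/3920945255410, -77408364209743/19604726277050, 306771186579/426189701675]
step 2: P' = (I − K·H)·P̄ = [25188947353365/784189051082 -121613810276161/3920945255410 -14639549552/85237940335; -121613810276161/3920945255410 595178183862313/19604726277050 56873571486/426189701675; -14639549552/85237940335 56873571486/426189701675 149136456482/426189701675]

step 0: x' = [208243/21400, -218251/21400, -5931/5350], P' = [2066259/85600 -2044963/85600 -4103/21400; -2044963/85600 2061491/85600 3271/21400; -4103/21400 3271/21400 1951/5350]
step 1: x' = [6877403699/1666594306, -8610549023/1666594306, -733134357/833297153], P' = [52717110735/1666594306 -50913314467/1666594306 -159741016/833297153; -50913314467/1666594306 49854128139/1666594306 127332274/833297153; -159741016/833297153 127332274/833297153 291964710/833297153]
step 2: x' = [19658729293301/3920945255410, -77408364209743/19604726277050, 306771186579/426189701675], P' = [25188947353365/784189051082 -121613810276161/3920945255410 -14639549552/85237940335; -121613810276161/3920945255410 595178183862313/19604726277050 56873571486/426189701675; -14639549552/85237940335 56873571486/426189701675 149136456482/426189701675]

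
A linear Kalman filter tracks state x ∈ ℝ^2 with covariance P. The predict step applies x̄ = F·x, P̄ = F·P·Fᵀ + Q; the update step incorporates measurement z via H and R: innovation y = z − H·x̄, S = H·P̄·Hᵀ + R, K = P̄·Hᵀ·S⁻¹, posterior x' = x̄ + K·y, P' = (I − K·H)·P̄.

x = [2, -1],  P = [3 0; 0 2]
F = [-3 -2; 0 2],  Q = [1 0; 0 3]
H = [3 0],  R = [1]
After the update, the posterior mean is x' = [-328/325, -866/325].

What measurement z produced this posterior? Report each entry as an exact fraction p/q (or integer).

z = [-3]

x̄ = F·x = [-4, -2]
P̄ = F·P·Fᵀ + Q = [36 -8; -8 11]
S = H·P̄·Hᵀ + R = [325]
K = P̄·Hᵀ·S⁻¹ = [108/325; -24/325]
x' − x̄ = [972/325, -216/325] = K·y
y = (KᵀK)⁻¹·Kᵀ·(x' − x̄) = [9]
z = y + H·x̄ = [9] + [-12] = [-3]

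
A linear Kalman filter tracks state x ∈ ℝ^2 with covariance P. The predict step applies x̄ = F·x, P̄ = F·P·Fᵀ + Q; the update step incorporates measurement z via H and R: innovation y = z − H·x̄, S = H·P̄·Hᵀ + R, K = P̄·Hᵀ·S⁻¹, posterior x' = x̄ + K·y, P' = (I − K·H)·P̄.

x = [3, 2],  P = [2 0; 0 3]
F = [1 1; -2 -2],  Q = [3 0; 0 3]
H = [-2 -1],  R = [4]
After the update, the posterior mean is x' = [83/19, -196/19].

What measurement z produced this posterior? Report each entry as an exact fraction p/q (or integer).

x̄ = F·x = [5, -10]
P̄ = F·P·Fᵀ + Q = [8 -10; -10 23]
S = H·P̄·Hᵀ + R = [19]
K = P̄·Hᵀ·S⁻¹ = [-6/19; -3/19]
x' − x̄ = [-12/19, -6/19] = K·y
y = (KᵀK)⁻¹·Kᵀ·(x' − x̄) = [2]
z = y + H·x̄ = [2] + [0] = [2]

z = [2]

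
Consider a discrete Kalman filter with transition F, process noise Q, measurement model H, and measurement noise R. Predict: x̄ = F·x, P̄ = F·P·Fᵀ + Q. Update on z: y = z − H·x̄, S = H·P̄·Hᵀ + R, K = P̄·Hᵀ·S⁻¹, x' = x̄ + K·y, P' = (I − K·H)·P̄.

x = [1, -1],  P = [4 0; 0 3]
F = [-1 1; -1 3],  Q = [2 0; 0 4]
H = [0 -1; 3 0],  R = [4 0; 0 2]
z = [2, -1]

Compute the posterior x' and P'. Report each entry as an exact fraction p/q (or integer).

x̄ = F·x = [-2, -4]
P̄ = F·P·Fᵀ + Q = [9 13; 13 35]
y = z − H·x̄ = [-2, 5]
S = H·P̄·Hᵀ + R = [39 -39; -39 83]
K = P̄·Hᵀ·S⁻¹ = [-1/66 7/22; -346/429 1/11]
x' = x̄ + K·y = [-25/66, -829/429]
P' = (I − K·H)·P̄ = [7/33 2/33; 2/33 1384/429]

x' = [-25/66, -829/429]
P' = [7/33 2/33; 2/33 1384/429]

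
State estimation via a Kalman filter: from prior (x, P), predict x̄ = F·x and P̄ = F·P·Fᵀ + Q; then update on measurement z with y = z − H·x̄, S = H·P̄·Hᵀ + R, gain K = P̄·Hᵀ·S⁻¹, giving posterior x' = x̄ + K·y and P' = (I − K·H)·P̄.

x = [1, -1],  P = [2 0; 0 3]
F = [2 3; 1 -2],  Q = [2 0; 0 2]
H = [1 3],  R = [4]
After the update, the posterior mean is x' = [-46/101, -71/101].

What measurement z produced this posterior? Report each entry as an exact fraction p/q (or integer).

x̄ = F·x = [-1, 3]
P̄ = F·P·Fᵀ + Q = [37 -14; -14 16]
S = H·P̄·Hᵀ + R = [101]
K = P̄·Hᵀ·S⁻¹ = [-5/101; 34/101]
x' − x̄ = [55/101, -374/101] = K·y
y = (KᵀK)⁻¹·Kᵀ·(x' − x̄) = [-11]
z = y + H·x̄ = [-11] + [8] = [-3]

z = [-3]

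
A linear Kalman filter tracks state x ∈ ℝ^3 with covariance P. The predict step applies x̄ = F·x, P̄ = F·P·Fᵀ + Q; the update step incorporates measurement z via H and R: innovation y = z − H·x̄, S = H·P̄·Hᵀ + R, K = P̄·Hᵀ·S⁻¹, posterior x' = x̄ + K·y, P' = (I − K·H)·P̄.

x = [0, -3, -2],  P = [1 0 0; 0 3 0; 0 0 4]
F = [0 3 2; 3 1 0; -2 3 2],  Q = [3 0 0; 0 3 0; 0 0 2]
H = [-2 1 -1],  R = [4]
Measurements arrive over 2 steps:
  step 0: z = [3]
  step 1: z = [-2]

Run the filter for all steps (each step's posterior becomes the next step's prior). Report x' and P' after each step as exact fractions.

step 0: x̄ = F·x = [-13, -3, -13]
step 0: P̄ = F·P·Fᵀ + Q = [46 9 43; 9 15 3; 43 3 49]
step 0: y = z − H·x̄ = [-33]
step 0: S = H·P̄·Hᵀ + R = [382]
step 0: K = P̄·Hᵀ·S⁻¹ = [-63/191; -3/191; -66/191]
step 0: x' = x̄ + K·y = [-404/191, -474/191, -305/191]
step 0: P' = (I − K·H)·P̄ = [848/191 1341/191 -103/191; 1341/191 2847/191 177/191; -103/191 177/191 647/191]
step 1: x̄ = F·x = [-2032/191, -1686/191, -1224/191]
step 1: P̄ = F·P·Fᵀ + Q = [30908/191 20346/191 22701/191; 20346/191 19098/191 12576/191; 22701/191 12576/191 18841/191]
step 1: y = z − H·x̄ = [-3984/191]
step 1: S = H·P̄·Hᵀ + R = [146603/191]
step 1: K = P̄·Hᵀ·S⁻¹ = [-64171/146603; -34170/146603; -51667/146603]
step 1: x' = x̄ + K·y = [-221152/146603, -581358/146603, 138216/146603]
step 1: P' = (I − K·H)·P̄ = [2163813/146603 4136448/146603 65506/146603; 4136448/146603 8545734/146603 409518/146603; 65506/146603 409518/146603 485174/146603]

step 0: x' = [-404/191, -474/191, -305/191], P' = [848/191 1341/191 -103/191; 1341/191 2847/191 177/191; -103/191 177/191 647/191]
step 1: x' = [-221152/146603, -581358/146603, 138216/146603], P' = [2163813/146603 4136448/146603 65506/146603; 4136448/146603 8545734/146603 409518/146603; 65506/146603 409518/146603 485174/146603]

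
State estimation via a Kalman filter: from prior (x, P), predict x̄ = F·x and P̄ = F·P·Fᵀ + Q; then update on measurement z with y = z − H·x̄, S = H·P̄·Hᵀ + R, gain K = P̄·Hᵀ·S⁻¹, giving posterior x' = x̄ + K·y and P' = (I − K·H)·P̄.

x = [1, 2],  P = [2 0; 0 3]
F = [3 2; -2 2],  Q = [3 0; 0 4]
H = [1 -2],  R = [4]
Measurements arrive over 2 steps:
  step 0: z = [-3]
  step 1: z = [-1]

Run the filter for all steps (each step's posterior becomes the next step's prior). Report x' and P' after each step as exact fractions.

step 0: x̄ = F·x = [7, 2]
step 0: P̄ = F·P·Fᵀ + Q = [33 0; 0 24]
step 0: y = z − H·x̄ = [-6]
step 0: S = H·P̄·Hᵀ + R = [133]
step 0: K = P̄·Hᵀ·S⁻¹ = [33/133; -48/133]
step 0: x' = x̄ + K·y = [733/133, 554/133]
step 0: P' = (I − K·H)·P̄ = [3300/133 1584/133; 1584/133 888/133]
step 1: x̄ = F·x = [3307/133, -358/133]
step 1: P̄ = F·P·Fᵀ + Q = [52659/133 -13080/133; -13080/133 4612/133]
step 1: y = z − H·x̄ = [-4156/133]
step 1: S = H·P̄·Hᵀ + R = [123959/133]
step 1: K = P̄·Hᵀ·S⁻¹ = [78819/123959; -22304/123959]
step 1: x' = x̄ + K·y = [619253/123959, 363294/123959]
step 1: P' = (I − K·H)·P̄ = [2369340/123959 1027032/123959; 1027032/123959 558124/123959]

step 0: x' = [733/133, 554/133], P' = [3300/133 1584/133; 1584/133 888/133]
step 1: x' = [619253/123959, 363294/123959], P' = [2369340/123959 1027032/123959; 1027032/123959 558124/123959]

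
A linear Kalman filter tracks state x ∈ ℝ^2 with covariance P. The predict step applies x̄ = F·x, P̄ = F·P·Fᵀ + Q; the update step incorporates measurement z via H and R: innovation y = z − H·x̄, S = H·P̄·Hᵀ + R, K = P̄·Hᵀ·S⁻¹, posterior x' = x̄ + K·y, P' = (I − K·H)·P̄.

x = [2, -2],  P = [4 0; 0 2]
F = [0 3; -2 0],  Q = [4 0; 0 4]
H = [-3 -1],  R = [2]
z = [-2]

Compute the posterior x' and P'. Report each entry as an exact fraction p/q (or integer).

x̄ = F·x = [-6, -4]
P̄ = F·P·Fᵀ + Q = [22 0; 0 20]
y = z − H·x̄ = [-24]
S = H·P̄·Hᵀ + R = [220]
K = P̄·Hᵀ·S⁻¹ = [-3/10; -1/11]
x' = x̄ + K·y = [6/5, -20/11]
P' = (I − K·H)·P̄ = [11/5 -6; -6 200/11]

x' = [6/5, -20/11]
P' = [11/5 -6; -6 200/11]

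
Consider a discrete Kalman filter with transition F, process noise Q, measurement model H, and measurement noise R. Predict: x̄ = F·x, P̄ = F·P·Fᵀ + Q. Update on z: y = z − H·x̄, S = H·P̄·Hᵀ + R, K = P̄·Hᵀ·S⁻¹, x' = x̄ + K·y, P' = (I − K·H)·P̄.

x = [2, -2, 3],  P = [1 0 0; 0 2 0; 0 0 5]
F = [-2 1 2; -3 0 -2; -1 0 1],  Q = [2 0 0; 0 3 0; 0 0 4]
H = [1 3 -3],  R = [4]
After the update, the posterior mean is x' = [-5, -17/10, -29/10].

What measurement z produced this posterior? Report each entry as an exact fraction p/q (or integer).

x̄ = F·x = [0, -12, 1]
P̄ = F·P·Fᵀ + Q = [28 -14 12; -14 32 -7; 12 -7 10]
S = H·P̄·Hᵀ + R = [380]
K = P̄·Hᵀ·S⁻¹ = [-5/38; 103/380; -39/380]
x' − x̄ = [-5, 103/10, -39/10] = K·y
y = (KᵀK)⁻¹·Kᵀ·(x' − x̄) = [38]
z = y + H·x̄ = [38] + [-39] = [-1]

z = [-1]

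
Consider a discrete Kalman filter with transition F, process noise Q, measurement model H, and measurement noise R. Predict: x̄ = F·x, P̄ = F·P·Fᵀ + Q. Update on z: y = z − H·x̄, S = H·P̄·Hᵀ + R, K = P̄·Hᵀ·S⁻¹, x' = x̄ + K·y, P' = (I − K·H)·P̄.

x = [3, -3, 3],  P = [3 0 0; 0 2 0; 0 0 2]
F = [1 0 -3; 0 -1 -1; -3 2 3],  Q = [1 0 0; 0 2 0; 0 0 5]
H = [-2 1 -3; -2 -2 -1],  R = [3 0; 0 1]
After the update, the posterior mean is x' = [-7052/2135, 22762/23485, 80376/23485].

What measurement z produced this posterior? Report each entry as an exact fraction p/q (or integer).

x̄ = F·x = [-6, 0, -6]
P̄ = F·P·Fᵀ + Q = [22 6 -27; 6 6 -10; -27 -10 58]
S = H·P̄·Hᵀ + R = [331 -4; -4 71]
K = P̄·Hᵀ·S⁻¹ = [267/2135 -857/2135; 1648/23485 -4538/23485; -9166/23485 4776/23485]
x' − x̄ = [5758/2135, 22762/23485, 221286/23485] = K·y
y = (KᵀK)⁻¹·Kᵀ·(x' − x̄) = [-33, -17]
z = y + H·x̄ = [-33, -17] + [30, 18] = [-3, 1]

z = [-3, 1]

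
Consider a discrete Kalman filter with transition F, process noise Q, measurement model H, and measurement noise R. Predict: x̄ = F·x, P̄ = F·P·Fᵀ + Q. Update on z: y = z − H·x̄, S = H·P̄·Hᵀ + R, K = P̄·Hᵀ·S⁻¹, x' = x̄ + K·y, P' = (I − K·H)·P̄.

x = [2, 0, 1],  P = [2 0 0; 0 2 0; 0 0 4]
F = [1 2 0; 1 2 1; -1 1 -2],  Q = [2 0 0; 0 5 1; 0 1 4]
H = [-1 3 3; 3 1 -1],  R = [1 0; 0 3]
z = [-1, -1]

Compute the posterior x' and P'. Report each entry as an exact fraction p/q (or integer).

x' = [-22306/48055, 2741/48055, -26706/48055]
P' = [97268/48055 -115258/48055 148658/48055; -115258/48055 171293/48055 -208333/48055; 148658/48055 -208333/48055 262148/48055]

x̄ = F·x = [2, 3, -4]
P̄ = F·P·Fᵀ + Q = [12 10 2; 10 19 -5; 2 -5 24]
y = z − H·x̄ = [4, -14]
S = H·P̄·Hᵀ + R = [238 49; 49 212]
K = P̄·Hᵀ·S⁻¹ = [2932/48055 1328/6865; 4138/48055 1612/6865; 12787/48055 -1167/6865]
x' = x̄ + K·y = [-22306/48055, 2741/48055, -26706/48055]
P' = (I − K·H)·P̄ = [97268/48055 -115258/48055 148658/48055; -115258/48055 171293/48055 -208333/48055; 148658/48055 -208333/48055 262148/48055]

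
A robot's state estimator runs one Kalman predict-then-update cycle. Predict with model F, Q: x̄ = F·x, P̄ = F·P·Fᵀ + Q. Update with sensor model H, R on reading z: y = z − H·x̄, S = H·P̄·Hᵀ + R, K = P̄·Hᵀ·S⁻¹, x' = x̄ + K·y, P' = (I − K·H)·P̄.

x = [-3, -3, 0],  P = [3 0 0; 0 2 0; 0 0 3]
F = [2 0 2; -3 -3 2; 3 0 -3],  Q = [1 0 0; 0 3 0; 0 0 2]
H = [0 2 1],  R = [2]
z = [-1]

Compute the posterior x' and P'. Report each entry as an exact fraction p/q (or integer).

x̄ = F·x = [-6, 18, -9]
P̄ = F·P·Fᵀ + Q = [25 -6 0; -6 60 -45; 0 -45 56]
y = z − H·x̄ = [-28]
S = H·P̄·Hᵀ + R = [118]
K = P̄·Hᵀ·S⁻¹ = [-6/59; 75/118; -17/59]
x' = x̄ + K·y = [-186/59, 12/59, -55/59]
P' = (I − K·H)·P̄ = [1403/59 96/59 -204/59; 96/59 1455/118 -1380/59; -204/59 -1380/59 2726/59]

x' = [-186/59, 12/59, -55/59]
P' = [1403/59 96/59 -204/59; 96/59 1455/118 -1380/59; -204/59 -1380/59 2726/59]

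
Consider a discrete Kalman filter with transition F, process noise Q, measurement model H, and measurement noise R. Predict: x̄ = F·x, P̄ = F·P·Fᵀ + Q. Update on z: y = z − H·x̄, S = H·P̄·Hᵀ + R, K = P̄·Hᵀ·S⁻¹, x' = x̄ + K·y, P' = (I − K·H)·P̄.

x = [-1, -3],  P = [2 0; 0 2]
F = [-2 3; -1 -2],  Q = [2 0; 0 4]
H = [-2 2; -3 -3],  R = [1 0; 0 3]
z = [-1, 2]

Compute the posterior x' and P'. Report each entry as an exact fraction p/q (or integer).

x̄ = F·x = [-7, 7]
P̄ = F·P·Fᵀ + Q = [28 -8; -8 14]
y = z − H·x̄ = [-29, 2]
S = H·P̄·Hᵀ + R = [233 84; 84 237]
K = P̄·Hᵀ·S⁻¹ = [-4008/16055 -2644/16055; 796/3211 -526/3211]
x' = x̄ + K·y = [-1441/16055, -1659/3211]
P' = (I − K·H)·P̄ = [2324/16055 64/3211; 64/3211 462/3211]

x' = [-1441/16055, -1659/3211]
P' = [2324/16055 64/3211; 64/3211 462/3211]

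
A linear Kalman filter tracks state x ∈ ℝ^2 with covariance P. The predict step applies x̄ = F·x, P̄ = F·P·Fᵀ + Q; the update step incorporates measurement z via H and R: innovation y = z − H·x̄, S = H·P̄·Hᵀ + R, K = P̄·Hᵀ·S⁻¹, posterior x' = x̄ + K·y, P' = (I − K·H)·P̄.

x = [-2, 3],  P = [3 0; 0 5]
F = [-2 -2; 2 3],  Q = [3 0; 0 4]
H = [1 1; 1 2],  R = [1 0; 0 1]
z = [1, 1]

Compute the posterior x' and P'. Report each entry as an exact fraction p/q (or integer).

x' = [32/33, 2/45]
P' = [42/11 -7/3; -7/3 73/45]

x̄ = F·x = [-2, 5]
P̄ = F·P·Fᵀ + Q = [35 -42; -42 61]
y = z − H·x̄ = [-2, -7]
S = H·P̄·Hᵀ + R = [13 31; 31 112]
K = P̄·Hᵀ·S⁻¹ = [49/33 -28/33; -32/45 41/45]
x' = x̄ + K·y = [32/33, 2/45]
P' = (I − K·H)·P̄ = [42/11 -7/3; -7/3 73/45]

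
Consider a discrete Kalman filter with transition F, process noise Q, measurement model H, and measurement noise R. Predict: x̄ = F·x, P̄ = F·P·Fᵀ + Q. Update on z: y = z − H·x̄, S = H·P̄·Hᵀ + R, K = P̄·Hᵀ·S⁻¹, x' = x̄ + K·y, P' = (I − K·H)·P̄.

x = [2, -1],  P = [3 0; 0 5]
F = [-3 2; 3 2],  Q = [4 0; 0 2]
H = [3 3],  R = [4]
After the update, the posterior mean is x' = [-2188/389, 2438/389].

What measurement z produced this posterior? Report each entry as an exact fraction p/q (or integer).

x̄ = F·x = [-8, 4]
P̄ = F·P·Fᵀ + Q = [51 -7; -7 49]
S = H·P̄·Hᵀ + R = [778]
K = P̄·Hᵀ·S⁻¹ = [66/389; 63/389]
x' − x̄ = [924/389, 882/389] = K·y
y = (KᵀK)⁻¹·Kᵀ·(x' − x̄) = [14]
z = y + H·x̄ = [14] + [-12] = [2]

z = [2]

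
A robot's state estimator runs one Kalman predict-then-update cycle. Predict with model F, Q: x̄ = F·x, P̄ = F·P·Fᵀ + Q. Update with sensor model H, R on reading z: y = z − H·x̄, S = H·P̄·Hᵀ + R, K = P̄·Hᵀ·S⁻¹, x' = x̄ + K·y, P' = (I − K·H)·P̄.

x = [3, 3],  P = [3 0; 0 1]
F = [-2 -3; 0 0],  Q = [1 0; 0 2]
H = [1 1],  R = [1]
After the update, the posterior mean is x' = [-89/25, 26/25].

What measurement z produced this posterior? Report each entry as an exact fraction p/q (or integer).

x̄ = F·x = [-15, 0]
P̄ = F·P·Fᵀ + Q = [22 0; 0 2]
S = H·P̄·Hᵀ + R = [25]
K = P̄·Hᵀ·S⁻¹ = [22/25; 2/25]
x' − x̄ = [286/25, 26/25] = K·y
y = (KᵀK)⁻¹·Kᵀ·(x' − x̄) = [13]
z = y + H·x̄ = [13] + [-15] = [-2]

z = [-2]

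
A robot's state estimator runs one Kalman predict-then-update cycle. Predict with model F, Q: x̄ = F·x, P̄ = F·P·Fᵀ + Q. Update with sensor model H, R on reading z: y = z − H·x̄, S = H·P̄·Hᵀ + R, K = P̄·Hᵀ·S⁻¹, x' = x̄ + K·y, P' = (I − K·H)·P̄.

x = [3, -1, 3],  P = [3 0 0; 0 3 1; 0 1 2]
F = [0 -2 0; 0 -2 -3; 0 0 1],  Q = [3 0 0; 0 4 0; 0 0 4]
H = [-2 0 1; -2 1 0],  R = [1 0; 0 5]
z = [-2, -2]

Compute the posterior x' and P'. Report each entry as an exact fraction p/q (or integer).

x̄ = F·x = [2, -7, 3]
P̄ = F·P·Fᵀ + Q = [15 18 -2; 18 46 -8; -2 -8 6]
y = z − H·x̄ = [-1, 9]
S = H·P̄·Hᵀ + R = [75 20; 20 39]
K = P̄·Hᵀ·S⁻¹ = [-1008/2525 -52/505; -1916/2525 326/505; 94/505 -20/101]
x' = x̄ + K·y = [3718/2525, -1089/2525, 521/505]
P' = (I − K·H)·P̄ = [2499/2525 3698/2525 798/505; 3698/2525 15546/2525 1096/505; 798/505 1096/505 338/101]

x' = [3718/2525, -1089/2525, 521/505]
P' = [2499/2525 3698/2525 798/505; 3698/2525 15546/2525 1096/505; 798/505 1096/505 338/101]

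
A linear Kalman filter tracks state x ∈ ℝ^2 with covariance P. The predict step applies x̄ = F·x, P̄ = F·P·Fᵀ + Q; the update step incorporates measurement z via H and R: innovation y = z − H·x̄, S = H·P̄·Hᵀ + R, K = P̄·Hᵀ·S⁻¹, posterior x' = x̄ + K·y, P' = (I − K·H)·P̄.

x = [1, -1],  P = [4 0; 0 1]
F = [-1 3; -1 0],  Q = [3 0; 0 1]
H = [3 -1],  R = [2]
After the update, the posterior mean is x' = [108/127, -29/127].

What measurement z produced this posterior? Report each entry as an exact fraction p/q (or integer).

x̄ = F·x = [-4, -1]
P̄ = F·P·Fᵀ + Q = [16 4; 4 5]
S = H·P̄·Hᵀ + R = [127]
K = P̄·Hᵀ·S⁻¹ = [44/127; 7/127]
x' − x̄ = [616/127, 98/127] = K·y
y = (KᵀK)⁻¹·Kᵀ·(x' − x̄) = [14]
z = y + H·x̄ = [14] + [-11] = [3]

z = [3]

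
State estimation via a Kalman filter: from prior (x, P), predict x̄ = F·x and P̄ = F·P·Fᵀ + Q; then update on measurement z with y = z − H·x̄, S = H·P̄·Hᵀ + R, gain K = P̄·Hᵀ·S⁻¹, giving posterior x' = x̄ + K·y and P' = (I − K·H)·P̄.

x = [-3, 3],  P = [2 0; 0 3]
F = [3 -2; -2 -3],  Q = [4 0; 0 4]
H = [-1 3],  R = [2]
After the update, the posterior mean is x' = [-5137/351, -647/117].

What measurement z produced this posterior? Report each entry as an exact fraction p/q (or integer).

x̄ = F·x = [-15, -3]
P̄ = F·P·Fᵀ + Q = [34 6; 6 39]
S = H·P̄·Hᵀ + R = [351]
K = P̄·Hᵀ·S⁻¹ = [-16/351; 37/117]
x' − x̄ = [128/351, -296/117] = K·y
y = (KᵀK)⁻¹·Kᵀ·(x' − x̄) = [-8]
z = y + H·x̄ = [-8] + [6] = [-2]

z = [-2]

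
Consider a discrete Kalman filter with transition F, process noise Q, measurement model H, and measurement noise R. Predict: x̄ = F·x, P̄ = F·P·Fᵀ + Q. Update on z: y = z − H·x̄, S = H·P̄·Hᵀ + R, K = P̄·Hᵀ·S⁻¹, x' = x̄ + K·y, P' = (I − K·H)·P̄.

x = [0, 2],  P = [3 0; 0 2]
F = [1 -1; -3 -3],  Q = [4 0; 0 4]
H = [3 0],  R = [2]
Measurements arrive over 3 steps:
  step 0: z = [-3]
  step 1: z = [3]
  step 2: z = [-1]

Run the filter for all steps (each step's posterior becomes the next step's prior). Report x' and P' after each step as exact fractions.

step 0: x̄ = F·x = [-2, -6]
step 0: P̄ = F·P·Fᵀ + Q = [9 -3; -3 49]
step 0: y = z − H·x̄ = [3]
step 0: S = H·P̄·Hᵀ + R = [83]
step 0: K = P̄·Hᵀ·S⁻¹ = [27/83; -9/83]
step 0: x' = x̄ + K·y = [-85/83, -525/83]
step 0: P' = (I − K·H)·P̄ = [18/83 -6/83; -6/83 3986/83]
step 1: x̄ = F·x = [440/83, 1830/83]
step 1: P̄ = F·P·Fᵀ + Q = [4348/83 11904/83; 11904/83 36260/83]
step 1: y = z − H·x̄ = [-1071/83]
step 1: S = H·P̄·Hᵀ + R = [39298/83]
step 1: K = P̄·Hᵀ·S⁻¹ = [6522/19649; 17856/19649]
step 1: x' = x̄ + K·y = [2858/2807, 28974/2807]
step 1: P' = (I − K·H)·P̄ = [4348/19649 11904/19649; 11904/19649 901196/19649]
step 2: x̄ = F·x = [-26116/2807, -95496/2807]
step 2: P̄ = F·P·Fᵀ + Q = [960332/19649 2690544/19649; 2690544/19649 8442764/19649]
step 2: y = z − H·x̄ = [75541/2807]
step 2: S = H·P̄·Hᵀ + R = [8682286/19649]
step 2: K = P̄·Hᵀ·S⁻¹ = [1440498/4341143; 4035816/4341143]
step 2: x' = x̄ + K·y = [-1623310/4341143, -39078096/4341143]
step 2: P' = (I − K·H)·P̄ = [960332/4341143 2690544/4341143; 2690544/4341143 207421460/4341143]

step 0: x' = [-85/83, -525/83], P' = [18/83 -6/83; -6/83 3986/83]
step 1: x' = [2858/2807, 28974/2807], P' = [4348/19649 11904/19649; 11904/19649 901196/19649]
step 2: x' = [-1623310/4341143, -39078096/4341143], P' = [960332/4341143 2690544/4341143; 2690544/4341143 207421460/4341143]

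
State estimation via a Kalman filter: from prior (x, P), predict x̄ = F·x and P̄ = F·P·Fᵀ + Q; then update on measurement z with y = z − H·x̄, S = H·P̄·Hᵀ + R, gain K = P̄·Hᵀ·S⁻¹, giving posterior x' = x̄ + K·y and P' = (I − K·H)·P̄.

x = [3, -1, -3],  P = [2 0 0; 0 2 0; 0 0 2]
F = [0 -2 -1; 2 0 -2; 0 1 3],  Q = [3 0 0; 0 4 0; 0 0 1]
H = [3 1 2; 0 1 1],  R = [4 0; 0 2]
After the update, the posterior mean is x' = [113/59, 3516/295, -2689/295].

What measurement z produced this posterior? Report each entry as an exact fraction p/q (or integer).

x̄ = F·x = [5, 12, -10]
P̄ = F·P·Fᵀ + Q = [13 4 -10; 4 20 -12; -10 -12 21]
S = H·P̄·Hᵀ + R = [81 8; 8 19]
K = P̄·Hᵀ·S⁻¹ = [97/295 -134/295; 88/1475 584/1475; -72/1475 729/1475]
x' − x̄ = [-182/59, -24/295, 261/295] = K·y
y = (KᵀK)⁻¹·Kᵀ·(x' − x̄) = [-8, 1]
z = y + H·x̄ = [-8, 1] + [7, 2] = [-1, 3]

z = [-1, 3]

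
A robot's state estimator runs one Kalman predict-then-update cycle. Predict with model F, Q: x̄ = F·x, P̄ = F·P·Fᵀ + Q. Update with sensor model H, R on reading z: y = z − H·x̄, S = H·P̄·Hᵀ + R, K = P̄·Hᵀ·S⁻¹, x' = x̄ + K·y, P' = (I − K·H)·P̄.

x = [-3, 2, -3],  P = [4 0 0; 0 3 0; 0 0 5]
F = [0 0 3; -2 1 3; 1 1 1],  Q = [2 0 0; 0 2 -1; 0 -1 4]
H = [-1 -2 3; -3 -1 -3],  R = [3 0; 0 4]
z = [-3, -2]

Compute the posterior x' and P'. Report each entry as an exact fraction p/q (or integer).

x' = [-721133/396479, 1612225/396479, 424420/396479]
P' = [930513/396479 -1126659/396479 -466176/396479; -1126659/396479 1657554/396479 631701/396479; -466176/396479 631701/396479 323069/396479]

x̄ = F·x = [-9, -1, -4]
P̄ = F·P·Fᵀ + Q = [47 45 15; 45 66 9; 15 9 16]
y = z − H·x̄ = [-2, -42]
S = H·P̄·Hᵀ + R = [440 381; 381 1231]
K = P̄·Hᵀ·S⁻¹ = [-25241/396479 -66588/396479; -97782/396479 -43170/396479; 57327/396479 -50595/396479]
x' = x̄ + K·y = [-721133/396479, 1612225/396479, 424420/396479]
P' = (I − K·H)·P̄ = [930513/396479 -1126659/396479 -466176/396479; -1126659/396479 1657554/396479 631701/396479; -466176/396479 631701/396479 323069/396479]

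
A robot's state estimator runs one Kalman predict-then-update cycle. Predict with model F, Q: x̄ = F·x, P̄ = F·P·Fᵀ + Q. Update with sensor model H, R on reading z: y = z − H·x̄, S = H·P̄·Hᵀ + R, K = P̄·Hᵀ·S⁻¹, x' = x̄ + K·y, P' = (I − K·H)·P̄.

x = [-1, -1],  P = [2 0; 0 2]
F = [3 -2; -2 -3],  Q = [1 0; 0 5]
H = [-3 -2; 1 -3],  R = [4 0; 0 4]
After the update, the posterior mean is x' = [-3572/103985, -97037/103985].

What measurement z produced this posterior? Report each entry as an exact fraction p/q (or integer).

z = [2, 3]

x̄ = F·x = [-1, 5]
P̄ = F·P·Fᵀ + Q = [27 0; 0 31]
S = H·P̄·Hᵀ + R = [371 105; 105 310]
K = P̄·Hᵀ·S⁻¹ = [-5589/20797 2646/14855; -1891/20797 -3999/14855]
x' − x̄ = [100413/103985, -616962/103985] = K·y
y = (KᵀK)⁻¹·Kᵀ·(x' − x̄) = [9, 19]
z = y + H·x̄ = [9, 19] + [-7, -16] = [2, 3]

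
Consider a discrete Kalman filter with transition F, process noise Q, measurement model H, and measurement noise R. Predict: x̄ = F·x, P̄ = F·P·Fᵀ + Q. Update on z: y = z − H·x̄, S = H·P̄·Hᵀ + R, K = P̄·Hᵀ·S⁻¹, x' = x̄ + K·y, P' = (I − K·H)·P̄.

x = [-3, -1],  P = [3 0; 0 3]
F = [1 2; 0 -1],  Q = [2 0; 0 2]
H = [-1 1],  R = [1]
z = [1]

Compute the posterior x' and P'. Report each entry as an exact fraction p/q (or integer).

x' = [-12/7, -4/7]
P' = [66/35 43/35; 43/35 54/35]

x̄ = F·x = [-5, 1]
P̄ = F·P·Fᵀ + Q = [17 -6; -6 5]
y = z − H·x̄ = [-5]
S = H·P̄·Hᵀ + R = [35]
K = P̄·Hᵀ·S⁻¹ = [-23/35; 11/35]
x' = x̄ + K·y = [-12/7, -4/7]
P' = (I − K·H)·P̄ = [66/35 43/35; 43/35 54/35]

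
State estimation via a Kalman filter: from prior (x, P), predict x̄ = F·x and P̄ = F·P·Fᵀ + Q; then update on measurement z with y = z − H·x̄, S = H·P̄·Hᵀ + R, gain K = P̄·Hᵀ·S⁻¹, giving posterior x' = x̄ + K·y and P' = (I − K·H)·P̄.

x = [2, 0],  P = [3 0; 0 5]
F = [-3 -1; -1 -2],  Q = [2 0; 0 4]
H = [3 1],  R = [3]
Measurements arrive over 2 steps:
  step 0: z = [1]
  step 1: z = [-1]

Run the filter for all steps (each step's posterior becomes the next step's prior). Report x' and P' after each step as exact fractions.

step 0: x' = [-53/150, 48/25], P' = [659/450 -269/75; -269/75 283/25]
step 1: x' = [139/4310, -5411/4310], P' = [4331/2155 -23709/4310; -23709/4310 76821/4310]

step 0: x̄ = F·x = [-6, -2]
step 0: P̄ = F·P·Fᵀ + Q = [34 19; 19 27]
step 0: y = z − H·x̄ = [21]
step 0: S = H·P̄·Hᵀ + R = [450]
step 0: K = P̄·Hᵀ·S⁻¹ = [121/450; 14/75]
step 0: x' = x̄ + K·y = [-53/150, 48/25]
step 0: P' = (I − K·H)·P̄ = [659/450 -269/75; -269/75 283/25]
step 1: x̄ = F·x = [-43/50, -523/150]
step 1: P̄ = F·P·Fᵀ + Q = [249/50 289/150; 289/150 16379/450]
step 1: y = z − H·x̄ = [76/15]
step 1: S = H·P̄·Hᵀ + R = [862/9]
step 1: K = P̄·Hᵀ·S⁻¹ = [759/4310; 949/2155]
step 1: x' = x̄ + K·y = [139/4310, -5411/4310]
step 1: P' = (I − K·H)·P̄ = [4331/2155 -23709/4310; -23709/4310 76821/4310]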